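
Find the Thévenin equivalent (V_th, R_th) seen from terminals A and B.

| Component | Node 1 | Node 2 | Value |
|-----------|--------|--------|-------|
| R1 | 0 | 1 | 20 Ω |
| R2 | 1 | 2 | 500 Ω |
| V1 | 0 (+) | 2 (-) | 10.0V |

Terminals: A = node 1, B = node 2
Step 1 — V_th is the open-circuit voltage V_A - V_B (nothing connected across the terminals).
Nodal analysis, taking node 2 as the 0 V reference.
Source V1 fixes V_0 = 10 V.
KCL at each unknown node (sum of currents leaving = 0; resistances in Ω):
  Node 1: (V_1 - 10)/20 + (V_1 - 0)/500 = 0
Collecting terms: 0.052 × V_1 = 0.5  =>  V_1 = 9.615 V
V_th = V_1 - V_2 = 9.615 - 0 = 9.615 V
Step 2 — R_th: zero the source — replace V1 by a short circuit (node 2 merges into node 0) — and find the resistance seen between A (node 1) and B (node 0).
Reduce the network between node 1 (A) and node 0 (B) by series/parallel combination:
  Rp1 = R1 ‖ R2 (parallel, both between nodes 0 and 1) = 1/(1/20 + 1/500) = 19.23 Ω
R_th = 19.23 Ω

Final answer: V_th = 9.615 V, R_th = 19.23 Ω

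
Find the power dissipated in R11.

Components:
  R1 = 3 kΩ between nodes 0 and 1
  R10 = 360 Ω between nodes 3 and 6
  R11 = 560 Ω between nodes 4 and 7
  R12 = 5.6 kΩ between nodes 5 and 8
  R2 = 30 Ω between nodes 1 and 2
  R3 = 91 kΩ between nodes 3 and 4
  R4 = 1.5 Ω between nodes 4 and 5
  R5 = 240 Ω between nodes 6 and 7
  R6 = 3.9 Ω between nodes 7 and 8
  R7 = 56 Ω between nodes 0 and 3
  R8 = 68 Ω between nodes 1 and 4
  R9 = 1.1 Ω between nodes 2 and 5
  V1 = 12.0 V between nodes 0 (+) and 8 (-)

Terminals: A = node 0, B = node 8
Nodal analysis, taking node 8 as the 0 V reference.
Source V1 fixes V_0 = 12 V.
KCL at each unknown node (sum of currents leaving = 0; resistances in Ω):
  Node 1: (V_1 - 12)/3000 + (V_1 - V_2)/30 + (V_1 - V_4)/68 = 0
  Node 2: (V_2 - V_1)/30 + (V_2 - V_5)/1.1 = 0
  Node 3: (V_3 - V_4)/91000 + (V_3 - 12)/56 + (V_3 - V_6)/360 = 0
  Node 4: (V_4 - V_3)/91000 + (V_4 - V_5)/1.5 + (V_4 - V_1)/68 + (V_4 - V_7)/560 = 0
  Node 5: (V_5 - V_4)/1.5 + (V_5 - V_2)/1.1 + (V_5 - 0)/5600 = 0
  Node 6: (V_6 - V_7)/240 + (V_6 - V_3)/360 = 0
  Node 7: (V_7 - V_6)/240 + (V_7 - 0)/3.9 + (V_7 - V_4)/560 = 0
Collecting terms (coefficients in siemens):
  0.04837·V_1 - 0.03333·V_2 - 0.01471·V_4 = 0.004
  0.9424·V_2 - 0.03333·V_1 - 0.9091·V_5 = 0
  0.02065·V_3 - 0.00001099·V_4 - 0.002778·V_6 = 0.2143
  0.6832·V_4 - 0.01471·V_1 - 0.00001099·V_3 - 0.6667·V_5 - 0.001786·V_7 = 0
  1.576·V_5 - 0.9091·V_2 - 0.6667·V_4 = 0
  0.006944·V_6 - 0.002778·V_3 - 0.004167·V_7 = 0
  0.2624·V_7 - 0.001786·V_4 - 0.004167·V_6 = 0
Solving these 7 simultaneous equations (Gaussian elimination) gives:
  V_1 = 1.912 V, V_2 = 1.844 V, V_3 = 10.98 V, V_4 = 1.838 V
  V_5 = 1.841 V, V_6 = 4.441 V, V_7 = 0.08304 V
I_R11 = (V_4 - V_7)/R11 = (1.838 - 0.08304)/560 = 0.003134 A
P_R11 = I_R11² × R11 = (0.003134)² × 560 = 0.005501 W

Final answer: 0.005501 W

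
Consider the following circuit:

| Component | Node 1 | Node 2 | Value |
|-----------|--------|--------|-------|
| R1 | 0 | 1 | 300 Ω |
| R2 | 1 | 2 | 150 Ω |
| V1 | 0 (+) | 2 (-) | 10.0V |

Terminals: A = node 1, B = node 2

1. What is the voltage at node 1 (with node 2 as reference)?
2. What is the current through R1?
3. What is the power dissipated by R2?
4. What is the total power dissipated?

Nodal analysis, taking node 2 as the 0 V reference.
Source V1 fixes V_0 = 10 V.
KCL at each unknown node (sum of currents leaving = 0; resistances in Ω):
  Node 1: (V_1 - 10)/300 + (V_1 - 0)/150 = 0
Collecting terms: 0.01 × V_1 = 0.03333  =>  V_1 = 3.333 V
Part 1:
  Read off the nodal solution: V_1 = 3.333 V
Part 2:
  I_R1 = (V_0 - V_1)/R1 = (10 - 3.333)/300 = 0.02222 A
  Magnitude: I_R1 = 0.02222 A
Part 3:
  I_R2 = (V_1 - V_2)/R2 = (3.333 - 0)/150 = 0.02222 A
  P_R2 = I_R2² × R2 = (0.02222)² × 150 = 0.07407 W
Part 4:
  Power in each resistor, P = (ΔV)²/R:
    P_R1 = (10 - 3.333)²/300 = 0.1481 W
    P_R2 = (3.333 - 0)²/150 = 0.07407 W
  P_total = P_R1 + P_R2 = 0.2222 W

Final answers:
1. V_1 = 3.333 V
2. I_R1 = 0.02222 A
3. P_R2 = 0.07407 W
4. P_total = 0.2222 W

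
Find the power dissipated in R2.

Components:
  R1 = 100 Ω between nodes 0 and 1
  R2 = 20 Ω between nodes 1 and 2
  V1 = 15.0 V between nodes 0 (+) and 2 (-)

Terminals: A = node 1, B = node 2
Nodal analysis, taking node 2 as the 0 V reference.
Source V1 fixes V_0 = 15 V.
KCL at each unknown node (sum of currents leaving = 0; resistances in Ω):
  Node 1: (V_1 - 15)/100 + (V_1 - 0)/20 = 0
Collecting terms: 0.06 × V_1 = 0.15  =>  V_1 = 2.5 V
I_R2 = (V_1 - V_2)/R2 = (2.5 - 0)/20 = 0.125 A
P_R2 = I_R2² × R2 = (0.125)² × 20 = 0.3125 W

Final answer: 0.3125 W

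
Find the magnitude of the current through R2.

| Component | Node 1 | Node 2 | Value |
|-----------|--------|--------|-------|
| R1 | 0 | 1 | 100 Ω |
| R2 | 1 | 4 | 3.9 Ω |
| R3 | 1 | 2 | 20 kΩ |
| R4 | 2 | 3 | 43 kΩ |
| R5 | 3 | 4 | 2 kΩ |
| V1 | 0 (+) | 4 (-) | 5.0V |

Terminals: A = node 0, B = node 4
Nodal analysis, taking node 4 as the 0 V reference.
Source V1 fixes V_0 = 5 V.
KCL at each unknown node (sum of currents leaving = 0; resistances in Ω):
  Node 1: (V_1 - 5)/100 + (V_1 - 0)/3.9 + (V_1 - V_2)/20000 = 0
  Node 2: (V_2 - V_1)/20000 + (V_2 - V_3)/43000 = 0
  Node 3: (V_3 - V_2)/43000 + (V_3 - 0)/2000 = 0
Collecting terms (coefficients in siemens):
  0.2665·V_1 - 0.00005·V_2 = 0.05
  0.00007326·V_2 - 0.00005·V_1 - 0.00002326·V_3 = 0
  0.0005233·V_3 - 0.00002326·V_2 = 0
Solving these 3 simultaneous equations (Gaussian elimination) gives:
  V_1 = 0.1877 V, V_2 = 0.1299 V, V_3 = 0.005774 V
I_R2 = (V_1 - V_4)/R2 = (0.1877 - 0)/3.9 = 0.04812 A
|I_R2| = 0.04812 A

Final answer: |I_R2| = 0.04812 A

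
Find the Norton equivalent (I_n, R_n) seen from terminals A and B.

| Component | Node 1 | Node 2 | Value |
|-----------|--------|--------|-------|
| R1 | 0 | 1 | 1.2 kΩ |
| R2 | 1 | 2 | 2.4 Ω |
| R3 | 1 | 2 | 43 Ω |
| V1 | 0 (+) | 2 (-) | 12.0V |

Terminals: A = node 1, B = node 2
Find the Thévenin equivalent first; then I_n = V_th/R_th and R_n = R_th.
Step 1 — V_th is the open-circuit voltage V_A - V_B (nothing connected across the terminals).
Nodal analysis, taking node 2 as the 0 V reference.
Source V1 fixes V_0 = 12 V.
KCL at each unknown node (sum of currents leaving = 0; resistances in Ω):
  Node 1: (V_1 - 12)/1200 + (V_1 - 0)/2.4 + (V_1 - 0)/43 = 0
Collecting terms: 0.4408 × V_1 = 0.01  =>  V_1 = 0.02269 V
V_th = V_1 - V_2 = 0.02269 - 0 = 0.02269 V
Step 2 — R_th: zero the source — replace V1 by a short circuit (node 2 merges into node 0) — and find the resistance seen between A (node 1) and B (node 0).
Reduce the network between node 1 (A) and node 0 (B) by series/parallel combination:
  Rp1 = R1 ‖ R2 ‖ R3 (parallel, all between nodes 0 and 1) = 1/(1/1200 + 1/2.4 + 1/43) = 2.269 Ω
R_th = 2.269 Ω
I_n = V_th/R_th = 0.02269/2.269 = 0.01 A, and R_n = R_th = 2.269 Ω

Final answer: I_n = 0.01 A, R_n = 2.269 Ω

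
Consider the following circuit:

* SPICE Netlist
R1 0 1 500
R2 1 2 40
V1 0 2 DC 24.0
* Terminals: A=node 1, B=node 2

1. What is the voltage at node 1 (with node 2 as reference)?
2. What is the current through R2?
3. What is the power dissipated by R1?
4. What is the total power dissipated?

Nodal analysis, taking node 2 as the 0 V reference.
Source V1 fixes V_0 = 24 V.
KCL at each unknown node (sum of currents leaving = 0; resistances in Ω):
  Node 1: (V_1 - 24)/500 + (V_1 - 0)/40 = 0
Collecting terms: 0.027 × V_1 = 0.048  =>  V_1 = 1.778 V
Part 1:
  Read off the nodal solution: V_1 = 1.778 V
Part 2:
  I_R2 = (V_1 - V_2)/R2 = (1.778 - 0)/40 = 0.04444 A
  Magnitude: I_R2 = 0.04444 A
Part 3:
  I_R1 = (V_0 - V_1)/R1 = (24 - 1.778)/500 = 0.04444 A
  P_R1 = I_R1² × R1 = (0.04444)² × 500 = 0.9877 W
Part 4:
  Power in each resistor, P = (ΔV)²/R:
    P_R1 = (24 - 1.778)²/500 = 0.9877 W
    P_R2 = (1.778 - 0)²/40 = 0.07901 W
  P_total = P_R1 + P_R2 = 1.067 W

Final answers:
1. V_1 = 1.778 V
2. I_R2 = 0.04444 A
3. P_R1 = 0.9877 W
4. P_total = 1.067 W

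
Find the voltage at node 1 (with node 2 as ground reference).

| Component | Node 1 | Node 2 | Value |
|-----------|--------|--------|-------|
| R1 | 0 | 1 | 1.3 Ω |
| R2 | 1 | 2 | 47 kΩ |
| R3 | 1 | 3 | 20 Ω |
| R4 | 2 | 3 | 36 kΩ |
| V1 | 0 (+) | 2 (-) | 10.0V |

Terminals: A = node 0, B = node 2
Nodal analysis, taking node 2 as the 0 V reference.
Source V1 fixes V_0 = 10 V.
KCL at each unknown node (sum of currents leaving = 0; resistances in Ω):
  Node 1: (V_1 - 10)/1.3 + (V_1 - 0)/47000 + (V_1 - V_3)/20 = 0
  Node 3: (V_3 - V_1)/20 + (V_3 - 0)/36000 = 0
Collecting terms (coefficients in siemens):
  0.8193·V_1 - 0.05·V_3 = 7.692
  0.05003·V_3 - 0.05·V_1 = 0
Determinant D = (0.8193)(0.05003) - (-0.05)(-0.05) = 0.03849
V_1 = [(7.692)(0.05003) - (-0.05)(0)]/D = 9.999 V
V_3 = [(0.8193)(0) - (7.692)(-0.05)]/D = 9.994 V
The requested potential is V_1 = 9.999 V.

Final answer: V_1 = 9.999 V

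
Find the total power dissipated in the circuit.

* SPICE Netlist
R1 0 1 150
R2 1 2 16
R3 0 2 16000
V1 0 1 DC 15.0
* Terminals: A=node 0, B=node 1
Nodal analysis, taking node 1 as the 0 V reference.
Source V1 fixes V_0 = 15 V.
KCL at each unknown node (sum of currents leaving = 0; resistances in Ω):
  Node 2: (V_2 - 0)/16 + (V_2 - 15)/16000 = 0
Collecting terms: 0.06256 × V_2 = 0.0009375  =>  V_2 = 0.01499 V
Power in each resistor, P = (ΔV)²/R:
  P_R1 = (15 - 0)²/150 = 1.5 W
  P_R2 = (0 - 0.01499)²/16 = 0.00001403 W
  P_R3 = (15 - 0.01499)²/16000 = 0.01403 W
P_total = P_R1 + P_R2 + P_R3 = 1.514 W

Final answer: 1.514 W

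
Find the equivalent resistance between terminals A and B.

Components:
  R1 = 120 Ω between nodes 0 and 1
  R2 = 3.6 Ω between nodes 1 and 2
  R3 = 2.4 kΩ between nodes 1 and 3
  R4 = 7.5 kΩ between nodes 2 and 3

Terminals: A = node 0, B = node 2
Reduce the network between node 0 (A) and node 2 (B) by series/parallel combination:
  Rs1 = R3 + R4 (series, joined only at node 3) = 2400 + 7500 = 9900 Ω
  Rp1 = R2 ‖ Rs1 (parallel, both between nodes 1 and 2) = 1/(1/3.6 + 1/9900) = 3.599 Ω
  Rs2 = R1 + Rp1 (series, joined only at node 1) = 120 + 3.599 = 123.6 Ω
R_eq = 123.6 Ω

Final answer: 123.6 Ω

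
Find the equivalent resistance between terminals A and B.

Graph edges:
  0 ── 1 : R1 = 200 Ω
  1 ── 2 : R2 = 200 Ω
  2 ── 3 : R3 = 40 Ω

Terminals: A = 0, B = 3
Reduce the network between node 0 (A) and node 3 (B) by series/parallel combination:
  Rs1 = R1 + R2 (series, joined only at node 1) = 200 + 200 = 400 Ω
  Rs2 = R3 + Rs1 (series, joined only at node 2) = 40 + 400 = 440 Ω
R_eq = 440 Ω

Final answer: 440 Ω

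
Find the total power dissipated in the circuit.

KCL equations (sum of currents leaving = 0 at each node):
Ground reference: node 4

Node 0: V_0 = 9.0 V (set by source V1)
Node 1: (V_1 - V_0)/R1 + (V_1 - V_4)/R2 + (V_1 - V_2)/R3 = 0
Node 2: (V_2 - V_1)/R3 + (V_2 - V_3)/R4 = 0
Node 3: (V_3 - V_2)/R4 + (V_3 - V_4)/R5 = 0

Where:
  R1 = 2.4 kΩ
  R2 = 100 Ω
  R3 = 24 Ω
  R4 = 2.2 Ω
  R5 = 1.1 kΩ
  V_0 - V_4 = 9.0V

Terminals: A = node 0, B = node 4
Nodal analysis, taking node 4 as the 0 V reference.
Source V1 fixes V_0 = 9 V.
KCL at each unknown node (sum of currents leaving = 0; resistances in Ω):
  Node 1: (V_1 - 9)/2400 + (V_1 - 0)/100 + (V_1 - V_2)/24 = 0
  Node 2: (V_2 - V_1)/24 + (V_2 - V_3)/2.2 = 0
  Node 3: (V_3 - V_2)/2.2 + (V_3 - 0)/1100 = 0
Collecting terms (coefficients in siemens):
  0.05208·V_1 - 0.04167·V_2 = 0.00375
  0.4962·V_2 - 0.04167·V_1 - 0.4545·V_3 = 0
  0.4555·V_3 - 0.4545·V_2 = 0
Solving these 3 simultaneous equations (Gaussian elimination) gives:
  V_1 = 0.3317 V, V_2 = 0.3247 V, V_3 = 0.324 V
Power in each resistor, P = (ΔV)²/R:
  P_R1 = (9 - 0.3317)²/2400 = 0.03131 W
  P_R2 = (0.3317 - 0)²/100 = 0.0011 W
  P_R3 = (0.3317 - 0.3247)²/24 = 0.000002082 W
  P_R4 = (0.3247 - 0.324)²/2.2 = 0.0000001909 W
  P_R5 = (0.324 - 0)²/1100 = 0.00009544 W
P_total = P_R1 + P_R2 + P_R3 + P_R4 + P_R5 = 0.03251 W

Final answer: 0.03251 W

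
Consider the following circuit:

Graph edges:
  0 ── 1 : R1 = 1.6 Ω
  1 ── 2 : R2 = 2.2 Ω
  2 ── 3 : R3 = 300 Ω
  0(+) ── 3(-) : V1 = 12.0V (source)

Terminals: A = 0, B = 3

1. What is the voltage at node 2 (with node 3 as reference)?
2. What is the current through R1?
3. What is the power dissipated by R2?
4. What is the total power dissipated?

Nodal analysis, taking node 3 as the 0 V reference.
Source V1 fixes V_0 = 12 V.
KCL at each unknown node (sum of currents leaving = 0; resistances in Ω):
  Node 1: (V_1 - 12)/1.6 + (V_1 - V_2)/2.2 = 0
  Node 2: (V_2 - V_1)/2.2 + (V_2 - 0)/300 = 0
Collecting terms (coefficients in siemens):
  1.08·V_1 - 0.4545·V_2 = 7.5
  0.4579·V_2 - 0.4545·V_1 = 0
Determinant D = (1.08)(0.4579) - (-0.4545)(-0.4545) = 0.2877
V_1 = [(7.5)(0.4579) - (-0.4545)(0)]/D = 11.94 V
V_2 = [(1.08)(0) - (7.5)(-0.4545)]/D = 11.85 V
Part 1:
  Read off the nodal solution: V_2 = 11.85 V
Part 2:
  I_R1 = (V_0 - V_1)/R1 = (12 - 11.94)/1.6 = 0.0395 A
  Magnitude: I_R1 = 0.0395 A
Part 3:
  I_R2 = (V_1 - V_2)/R2 = (11.94 - 11.85)/2.2 = 0.0395 A
  P_R2 = I_R2² × R2 = (0.0395)² × 2.2 = 0.003432 W
Part 4:
  Power in each resistor, P = (ΔV)²/R:
    P_R1 = (12 - 11.94)²/1.6 = 0.002496 W
    P_R2 = (11.94 - 11.85)²/2.2 = 0.003432 W
    P_R3 = (11.85 - 0)²/300 = 0.4681 W
  P_total = P_R1 + P_R2 + P_R3 = 0.474 W

Final answers:
1. V_2 = 11.85 V
2. I_R1 = 0.0395 A
3. P_R2 = 0.003432 W
4. P_total = 0.474 W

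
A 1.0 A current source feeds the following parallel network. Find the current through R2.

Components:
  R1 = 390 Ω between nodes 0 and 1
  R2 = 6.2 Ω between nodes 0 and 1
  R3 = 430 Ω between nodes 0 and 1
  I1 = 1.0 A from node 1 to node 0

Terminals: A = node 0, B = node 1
All resistors sit directly between nodes 0 and 1, so they are in parallel and share one voltage V; the full source current 1 A splits among them.
1/R_par = 1/390 + 1/6.2 + 1/430 = 0.1662 S  =>  R_par = 6.018 Ω
V = I × R_par = 1 × 6.018 = 6.018 V
I_R2 = V/R2 = 6.018/6.2 = 0.9706 A

Final answer: 0.9706 A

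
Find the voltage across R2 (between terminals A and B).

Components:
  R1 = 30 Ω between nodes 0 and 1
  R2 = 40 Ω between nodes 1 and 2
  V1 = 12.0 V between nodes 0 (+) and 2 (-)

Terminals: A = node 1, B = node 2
R1 and R2 are in series across V1 (node 0 → node 1 → node 2), and the output A–B is taken across R2, so this is a voltage divider.
Series current: I = V1/(R1 + R2) = 12/(30 + 40) = 12/70 = 0.1714 A
V_R2 = I × R2 = V1 × R2/(R1 + R2) = 12 × 40/70 = 6.857 V

Final answer: 6.857 V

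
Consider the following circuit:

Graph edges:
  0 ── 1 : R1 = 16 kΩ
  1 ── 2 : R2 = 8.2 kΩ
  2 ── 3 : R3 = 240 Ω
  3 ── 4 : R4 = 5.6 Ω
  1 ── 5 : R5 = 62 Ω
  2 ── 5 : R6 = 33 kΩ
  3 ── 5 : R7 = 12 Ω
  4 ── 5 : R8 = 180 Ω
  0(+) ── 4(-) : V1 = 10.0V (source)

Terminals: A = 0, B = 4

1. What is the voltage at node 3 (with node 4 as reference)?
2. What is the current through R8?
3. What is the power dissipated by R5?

Nodal analysis, taking node 4 as the 0 V reference.
Source V1 fixes V_0 = 10 V.
KCL at each unknown node (sum of currents leaving = 0; resistances in Ω):
  Node 1: (V_1 - 10)/16000 + (V_1 - V_2)/8200 + (V_1 - V_5)/62 = 0
  Node 2: (V_2 - V_1)/8200 + (V_2 - V_3)/240 + (V_2 - V_5)/33000 = 0
  Node 3: (V_3 - V_2)/240 + (V_3 - 0)/5.6 + (V_3 - V_5)/12 = 0
  Node 5: (V_5 - V_1)/62 + (V_5 - V_2)/33000 + (V_5 - V_3)/12 + (V_5 - 0)/180 = 0
Collecting terms (coefficients in siemens):
  0.01631·V_1 - 0.000122·V_2 - 0.01613·V_5 = 0.000625
  0.004319·V_2 - 0.000122·V_1 - 0.004167·V_3 - 0.0000303·V_5 = 0
  0.2661·V_3 - 0.004167·V_2 - 0.08333·V_5 = 0
  0.105·V_5 - 0.01613·V_1 - 0.0000303·V_2 - 0.08333·V_3 = 0
Solving these 4 simultaneous equations (Gaussian elimination) gives:
  V_1 = 0.04815 V, V_2 = 0.004492 V, V_3 = 0.003175 V, V_5 = 0.009912 V
Part 1:
  Read off the nodal solution: V_3 = 0.003175 V
Part 2:
  I_R8 = (V_4 - V_5)/R8 = (0 - 0.009912)/180 = -0.00005507 A
  Magnitude: I_R8 = 0.00005507 A
Part 3:
  I_R5 = (V_1 - V_5)/R5 = (0.04815 - 0.009912)/62 = 0.0006167 A
  P_R5 = I_R5² × R5 = (0.0006167)² × 62 = 0.00002358 W

Final answers:
1. V_3 = 0.003175 V
2. I_R8 = 5.507e-05 A
3. P_R5 = 2.358e-05 W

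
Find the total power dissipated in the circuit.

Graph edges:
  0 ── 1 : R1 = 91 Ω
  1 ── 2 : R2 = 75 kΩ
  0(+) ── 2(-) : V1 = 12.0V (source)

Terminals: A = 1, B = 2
Nodal analysis, taking node 2 as the 0 V reference.
Source V1 fixes V_0 = 12 V.
KCL at each unknown node (sum of currents leaving = 0; resistances in Ω):
  Node 1: (V_1 - 12)/91 + (V_1 - 0)/75000 = 0
Collecting terms: 0.011 × V_1 = 0.1319  =>  V_1 = 11.99 V
Power in each resistor, P = (ΔV)²/R:
  P_R1 = (12 - 11.99)²/91 = 0.000002324 W
  P_R2 = (11.99 - 0)²/75000 = 0.001915 W
P_total = P_R1 + P_R2 = 0.001918 W

Final answer: 0.001918 W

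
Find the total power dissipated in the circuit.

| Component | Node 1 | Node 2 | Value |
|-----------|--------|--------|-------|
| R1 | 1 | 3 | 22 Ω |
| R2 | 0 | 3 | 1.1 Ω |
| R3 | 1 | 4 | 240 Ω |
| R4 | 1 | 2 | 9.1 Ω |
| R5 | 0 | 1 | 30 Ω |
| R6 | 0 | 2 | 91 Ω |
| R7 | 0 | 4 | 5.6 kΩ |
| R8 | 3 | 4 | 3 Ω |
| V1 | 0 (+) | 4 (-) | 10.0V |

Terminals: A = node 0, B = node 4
Nodal analysis, taking node 4 as the 0 V reference.
Source V1 fixes V_0 = 10 V.
KCL at each unknown node (sum of currents leaving = 0; resistances in Ω):
  Node 1: (V_1 - V_3)/22 + (V_1 - 0)/240 + (V_1 - V_2)/9.1 + (V_1 - 10)/30 = 0
  Node 2: (V_2 - V_1)/9.1 + (V_2 - 10)/91 = 0
  Node 3: (V_3 - V_1)/22 + (V_3 - 10)/1.1 + (V_3 - 0)/3 = 0
Collecting terms (coefficients in siemens):
  0.1928·V_1 - 0.1099·V_2 - 0.04545·V_3 = 0.3333
  0.1209·V_2 - 0.1099·V_1 = 0.1099
  1.288·V_3 - 0.04545·V_1 = 9.091
Solving these 3 simultaneous equations (Gaussian elimination) gives:
  V_1 = 8.256 V, V_2 = 8.414 V, V_3 = 7.35 V
Power in each resistor, P = (ΔV)²/R:
  P_R1 = (8.256 - 7.35)²/22 = 0.03728 W
  P_R2 = (10 - 7.35)²/1.1 = 6.383 W
  P_R3 = (8.256 - 0)²/240 = 0.284 W
  P_R4 = (8.256 - 8.414)²/9.1 = 0.002763 W
  P_R5 = (10 - 8.256)²/30 = 0.1014 W
  P_R6 = (10 - 8.414)²/91 = 0.02763 W
  P_R7 = (10 - 0)²/5600 = 0.01786 W
  P_R8 = (7.35 - 0)²/3 = 18.01 W
P_total = P_R1 + P_R2 + P_R3 + P_R4 + P_R5 + P_R6 + P_R7 + P_R8 = 24.86 W

Final answer: 24.86 W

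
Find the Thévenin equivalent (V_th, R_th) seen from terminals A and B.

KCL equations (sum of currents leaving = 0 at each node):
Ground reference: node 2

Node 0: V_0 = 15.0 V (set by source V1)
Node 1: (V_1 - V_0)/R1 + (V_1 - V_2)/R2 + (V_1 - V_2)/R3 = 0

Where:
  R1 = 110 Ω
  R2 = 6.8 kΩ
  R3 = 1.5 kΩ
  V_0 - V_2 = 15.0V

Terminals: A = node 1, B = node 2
Step 1 — V_th is the open-circuit voltage V_A - V_B (nothing connected across the terminals).
Nodal analysis, taking node 2 as the 0 V reference.
Source V1 fixes V_0 = 15 V.
KCL at each unknown node (sum of currents leaving = 0; resistances in Ω):
  Node 1: (V_1 - 15)/110 + (V_1 - 0)/6800 + (V_1 - 0)/1500 = 0
Collecting terms: 0.009905 × V_1 = 0.1364  =>  V_1 = 13.77 V
V_th = V_1 - V_2 = 13.77 - 0 = 13.77 V
Step 2 — R_th: zero the source — replace V1 by a short circuit (node 2 merges into node 0) — and find the resistance seen between A (node 1) and B (node 0).
Reduce the network between node 1 (A) and node 0 (B) by series/parallel combination:
  Rp1 = R1 ‖ R2 ‖ R3 (parallel, all between nodes 0 and 1) = 1/(1/110 + 1/6800 + 1/1500) = 101 Ω
R_th = 101 Ω

Final answer: V_th = 13.77 V, R_th = 101 Ω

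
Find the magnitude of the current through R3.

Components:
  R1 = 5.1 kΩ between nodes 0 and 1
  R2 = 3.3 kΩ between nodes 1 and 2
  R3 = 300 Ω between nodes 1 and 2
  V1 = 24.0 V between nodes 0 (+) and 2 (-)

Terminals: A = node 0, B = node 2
Nodal analysis, taking node 2 as the 0 V reference.
Source V1 fixes V_0 = 24 V.
KCL at each unknown node (sum of currents leaving = 0; resistances in Ω):
  Node 1: (V_1 - 24)/5100 + (V_1 - 0)/3300 + (V_1 - 0)/300 = 0
Collecting terms: 0.003832 × V_1 = 0.004706  =>  V_1 = 1.228 V
I_R3 = (V_1 - V_2)/R3 = (1.228 - 0)/300 = 0.004093 A
|I_R3| = 0.004093 A

Final answer: |I_R3| = 0.004093 A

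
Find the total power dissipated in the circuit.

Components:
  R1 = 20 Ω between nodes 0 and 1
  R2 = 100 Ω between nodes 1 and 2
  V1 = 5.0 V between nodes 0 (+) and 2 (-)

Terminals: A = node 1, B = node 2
Nodal analysis, taking node 2 as the 0 V reference.
Source V1 fixes V_0 = 5 V.
KCL at each unknown node (sum of currents leaving = 0; resistances in Ω):
  Node 1: (V_1 - 5)/20 + (V_1 - 0)/100 = 0
Collecting terms: 0.06 × V_1 = 0.25  =>  V_1 = 4.167 V
Power in each resistor, P = (ΔV)²/R:
  P_R1 = (5 - 4.167)²/20 = 0.03472 W
  P_R2 = (4.167 - 0)²/100 = 0.1736 W
P_total = P_R1 + P_R2 = 0.2083 W

Final answer: 0.2083 W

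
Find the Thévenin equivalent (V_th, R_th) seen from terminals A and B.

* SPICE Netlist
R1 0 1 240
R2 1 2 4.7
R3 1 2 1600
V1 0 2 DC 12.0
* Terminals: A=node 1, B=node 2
Step 1 — V_th is the open-circuit voltage V_A - V_B (nothing connected across the terminals).
Nodal analysis, taking node 2 as the 0 V reference.
Source V1 fixes V_0 = 12 V.
KCL at each unknown node (sum of currents leaving = 0; resistances in Ω):
  Node 1: (V_1 - 12)/240 + (V_1 - 0)/4.7 + (V_1 - 0)/1600 = 0
Collecting terms: 0.2176 × V_1 = 0.05  =>  V_1 = 0.2298 V
V_th = V_1 - V_2 = 0.2298 - 0 = 0.2298 V
Step 2 — R_th: zero the source — replace V1 by a short circuit (node 2 merges into node 0) — and find the resistance seen between A (node 1) and B (node 0).
Reduce the network between node 1 (A) and node 0 (B) by series/parallel combination:
  Rp1 = R1 ‖ R2 ‖ R3 (parallel, all between nodes 0 and 1) = 1/(1/240 + 1/4.7 + 1/1600) = 4.596 Ω
R_th = 4.596 Ω

Final answer: V_th = 0.2298 V, R_th = 4.596 Ω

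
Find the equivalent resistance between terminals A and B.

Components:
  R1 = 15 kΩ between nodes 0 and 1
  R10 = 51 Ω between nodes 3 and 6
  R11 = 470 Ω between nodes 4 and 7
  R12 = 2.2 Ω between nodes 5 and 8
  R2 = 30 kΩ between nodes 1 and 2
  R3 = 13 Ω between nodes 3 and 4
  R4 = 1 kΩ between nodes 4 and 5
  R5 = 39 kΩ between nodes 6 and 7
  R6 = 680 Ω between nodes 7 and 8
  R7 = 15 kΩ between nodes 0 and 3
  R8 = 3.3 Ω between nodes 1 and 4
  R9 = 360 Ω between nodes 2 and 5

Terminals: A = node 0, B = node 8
The network is not a plain series/parallel combination. Inject a 1 A test current into terminal A (node 0) and return it from terminal B (node 8); then R_eq = V_A / (1 A).
Nodal analysis, taking node 8 as the 0 V reference.
Current source I_test pushes 1 A into node 0 and draws it out of node 8.
KCL at each unknown node (sum of currents leaving = 0; resistances in Ω):
  Node 0: (V_0 - V_1)/15000 + (V_0 - V_3)/15000 - 1 = 0
  Node 1: (V_1 - V_0)/15000 + (V_1 - V_2)/30000 + (V_1 - V_4)/3.3 = 0
  Node 2: (V_2 - V_1)/30000 + (V_2 - V_5)/360 = 0
  Node 3: (V_3 - V_0)/15000 + (V_3 - V_4)/13 + (V_3 - V_6)/51 = 0
  Node 4: (V_4 - V_1)/3.3 + (V_4 - V_3)/13 + (V_4 - V_5)/1000 + (V_4 - V_7)/470 = 0
  Node 5: (V_5 - V_2)/360 + (V_5 - V_4)/1000 + (V_5 - 0)/2.2 = 0
  Node 6: (V_6 - V_3)/51 + (V_6 - V_7)/39000 = 0
  Node 7: (V_7 - V_4)/470 + (V_7 - V_6)/39000 + (V_7 - 0)/680 = 0
Collecting terms (coefficients in siemens):
  0.0001333·V_0 - 0.00006667·V_1 - 0.00006667·V_3 = 1
  0.3031·V_1 - 0.00006667·V_0 - 0.00003333·V_2 - 0.303·V_4 = 0
  0.002811·V_2 - 0.00003333·V_1 - 0.002778·V_5 = 0
  0.0966·V_3 - 0.00006667·V_0 - 0.07692·V_4 - 0.01961·V_6 = 0
  0.3831·V_4 - 0.303·V_1 - 0.07692·V_3 - 0.001·V_5 - 0.002128·V_7 = 0
  0.4583·V_5 - 0.002778·V_2 - 0.001·V_4 = 0
  0.01963·V_6 - 0.01961·V_3 - 0.00002564·V_7 = 0
  0.003624·V_7 - 0.002128·V_4 - 0.00002564·V_6 = 0
Solving these 8 simultaneous equations (Gaussian elimination) gives:
  V_0 = 8029 V, V_1 = 526.6 V, V_2 = 7.421 V, V_3 = 531.5 V
  V_4 = 525 V, V_5 = 1.191 V, V_6 = 531.2 V, V_7 = 312 V
R_eq = V_0 / 1 A = 8029 Ω = 8.029 kΩ

Final answer: 8.029 kΩ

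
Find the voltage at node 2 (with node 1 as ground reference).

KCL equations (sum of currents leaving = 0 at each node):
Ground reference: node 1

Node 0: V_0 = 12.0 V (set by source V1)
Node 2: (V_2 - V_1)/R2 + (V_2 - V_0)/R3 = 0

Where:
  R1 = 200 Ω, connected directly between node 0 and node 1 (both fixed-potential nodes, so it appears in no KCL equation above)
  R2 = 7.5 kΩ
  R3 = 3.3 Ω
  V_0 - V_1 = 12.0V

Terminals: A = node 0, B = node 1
Nodal analysis, taking node 1 as the 0 V reference.
Source V1 fixes V_0 = 12 V.
KCL at each unknown node (sum of currents leaving = 0; resistances in Ω):
  Node 2: (V_2 - 0)/7500 + (V_2 - 12)/3.3 = 0
Collecting terms: 0.3032 × V_2 = 3.636  =>  V_2 = 11.99 V
The requested potential is V_2 = 11.99 V.

Final answer: V_2 = 11.99 V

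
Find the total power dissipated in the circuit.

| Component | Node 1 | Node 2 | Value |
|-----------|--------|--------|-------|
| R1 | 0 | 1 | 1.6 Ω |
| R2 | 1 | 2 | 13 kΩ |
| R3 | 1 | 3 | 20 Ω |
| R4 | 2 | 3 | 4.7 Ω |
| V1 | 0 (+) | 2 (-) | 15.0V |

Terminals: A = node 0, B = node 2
Nodal analysis, taking node 2 as the 0 V reference.
Source V1 fixes V_0 = 15 V.
KCL at each unknown node (sum of currents leaving = 0; resistances in Ω):
  Node 1: (V_1 - 15)/1.6 + (V_1 - 0)/13000 + (V_1 - V_3)/20 = 0
  Node 3: (V_3 - V_1)/20 + (V_3 - 0)/4.7 = 0
Collecting terms (coefficients in siemens):
  0.6751·V_1 - 0.05·V_3 = 9.375
  0.2628·V_3 - 0.05·V_1 = 0
Determinant D = (0.6751)(0.2628) - (-0.05)(-0.05) = 0.1749
V_1 = [(9.375)(0.2628) - (-0.05)(0)]/D = 14.09 V
V_3 = [(0.6751)(0) - (9.375)(-0.05)]/D = 2.68 V
Power in each resistor, P = (ΔV)²/R:
  P_R1 = (15 - 14.09)²/1.6 = 0.5223 W
  P_R2 = (14.09 - 0)²/13000 = 0.01526 W
  P_R3 = (14.09 - 2.68)²/20 = 6.504 W
  P_R4 = (0 - 2.68)²/4.7 = 1.529 W
P_total = P_R1 + P_R2 + P_R3 + P_R4 = 8.57 W

Final answer: 8.57 W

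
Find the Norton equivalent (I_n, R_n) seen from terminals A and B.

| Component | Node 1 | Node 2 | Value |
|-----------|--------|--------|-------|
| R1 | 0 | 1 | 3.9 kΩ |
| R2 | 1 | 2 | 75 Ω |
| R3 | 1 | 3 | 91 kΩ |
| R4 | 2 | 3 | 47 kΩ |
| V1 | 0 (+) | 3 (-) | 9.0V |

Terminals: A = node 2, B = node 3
Find the Thévenin equivalent first; then I_n = V_th/R_th and R_n = R_th.
Step 1 — V_th is the open-circuit voltage V_A - V_B (nothing connected across the terminals).
Nodal analysis, taking node 3 as the 0 V reference.
Source V1 fixes V_0 = 9 V.
KCL at each unknown node (sum of currents leaving = 0; resistances in Ω):
  Node 1: (V_1 - 9)/3900 + (V_1 - V_2)/75 + (V_1 - 0)/91000 = 0
  Node 2: (V_2 - V_1)/75 + (V_2 - 0)/47000 = 0
Collecting terms (coefficients in siemens):
  0.0136·V_1 - 0.01333·V_2 = 0.002308
  0.01335·V_2 - 0.01333·V_1 = 0
Determinant D = (0.0136)(0.01335) - (-0.01333)(-0.01333) = 0.000003855
V_1 = [(0.002308)(0.01335) - (-0.01333)(0)]/D = 7.995 V
V_2 = [(0.0136)(0) - (0.002308)(-0.01333)]/D = 7.982 V
V_th = V_2 - V_3 = 7.982 - 0 = 7.982 V
Step 2 — R_th: zero the source — replace V1 by a short circuit (node 3 merges into node 0) — and find the resistance seen between A (node 2) and B (node 0).
Reduce the network between node 2 (A) and node 0 (B) by series/parallel combination:
  Rp1 = R1 ‖ R3 (parallel, both between nodes 0 and 1) = 1/(1/3900 + 1/91000) = 3740 Ω
  Rs1 = R2 + Rp1 (series, joined only at node 1) = 75 + 3740 = 3815 Ω
  Rp2 = R4 ‖ Rs1 (parallel, both between nodes 0 and 2) = 1/(1/47000 + 1/3815) = 3528 Ω
R_th = 3.528 kΩ
I_n = V_th/R_th = 7.982/3528 = 0.002262 A, and R_n = R_th = 3.528 kΩ

Final answer: I_n = 0.002262 A, R_n = 3.528 kΩ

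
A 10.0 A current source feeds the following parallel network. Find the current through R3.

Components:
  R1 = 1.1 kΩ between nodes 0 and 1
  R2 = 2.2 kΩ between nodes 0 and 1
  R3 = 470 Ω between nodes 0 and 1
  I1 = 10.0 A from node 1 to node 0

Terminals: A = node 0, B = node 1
All resistors sit directly between nodes 0 and 1, so they are in parallel and share one voltage V; the full source current 10 A splits among them.
1/R_par = 1/1100 + 1/2200 + 1/470 = 0.003491 S  =>  R_par = 286.4 Ω
V = I × R_par = 10 × 286.4 = 2864 V
I_R3 = V/R3 = 2864/470 = 6.094 A

Final answer: 6.094 A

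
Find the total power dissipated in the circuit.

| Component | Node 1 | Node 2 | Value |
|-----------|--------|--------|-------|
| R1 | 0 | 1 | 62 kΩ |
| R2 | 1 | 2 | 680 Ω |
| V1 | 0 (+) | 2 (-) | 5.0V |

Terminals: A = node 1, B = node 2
Nodal analysis, taking node 2 as the 0 V reference.
Source V1 fixes V_0 = 5 V.
KCL at each unknown node (sum of currents leaving = 0; resistances in Ω):
  Node 1: (V_1 - 5)/62000 + (V_1 - 0)/680 = 0
Collecting terms: 0.001487 × V_1 = 0.00008065  =>  V_1 = 0.05424 V
Power in each resistor, P = (ΔV)²/R:
  P_R1 = (5 - 0.05424)²/62000 = 0.0003945 W
  P_R2 = (0.05424 - 0)²/680 = 0.000004327 W
P_total = P_R1 + P_R2 = 0.0003989 W

Final answer: 0.0003989 W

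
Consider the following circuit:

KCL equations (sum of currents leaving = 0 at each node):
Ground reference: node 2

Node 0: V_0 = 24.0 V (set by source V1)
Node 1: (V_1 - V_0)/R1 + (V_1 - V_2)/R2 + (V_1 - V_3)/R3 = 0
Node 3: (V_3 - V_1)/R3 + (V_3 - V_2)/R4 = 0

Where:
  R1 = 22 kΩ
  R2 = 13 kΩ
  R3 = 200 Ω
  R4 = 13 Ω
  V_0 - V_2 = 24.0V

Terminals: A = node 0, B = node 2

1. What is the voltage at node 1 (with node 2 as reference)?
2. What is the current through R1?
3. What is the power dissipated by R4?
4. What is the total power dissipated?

Nodal analysis, taking node 2 as the 0 V reference.
Source V1 fixes V_0 = 24 V.
KCL at each unknown node (sum of currents leaving = 0; resistances in Ω):
  Node 1: (V_1 - 24)/22000 + (V_1 - 0)/13000 + (V_1 - V_3)/200 = 0
  Node 3: (V_3 - V_1)/200 + (V_3 - 0)/13 = 0
Collecting terms (coefficients in siemens):
  0.005122·V_1 - 0.005·V_3 = 0.001091
  0.08192·V_3 - 0.005·V_1 = 0
Determinant D = (0.005122)(0.08192) - (-0.005)(-0.005) = 0.0003946
V_1 = [(0.001091)(0.08192) - (-0.005)(0)]/D = 0.2265 V
V_3 = [(0.005122)(0) - (0.001091)(-0.005)]/D = 0.01382 V
Part 1:
  Read off the nodal solution: V_1 = 0.2265 V
Part 2:
  I_R1 = (V_0 - V_1)/R1 = (24 - 0.2265)/22000 = 0.001081 A
  Magnitude: I_R1 = 0.001081 A
Part 3:
  I_R4 = (V_2 - V_3)/R4 = (0 - 0.01382)/13 = -0.001063 A
  P_R4 = I_R4² × R4 = (-0.001063)² × 13 = 0.00001469 W
Part 4:
  Power in each resistor, P = (ΔV)²/R:
    P_R1 = (24 - 0.2265)²/22000 = 0.02569 W
    P_R2 = (0.2265 - 0)²/13000 = 0.000003945 W
    P_R3 = (0.2265 - 0.01382)²/200 = 0.0002261 W
    P_R4 = (0 - 0.01382)²/13 = 0.00001469 W
  P_total = P_R1 + P_R2 + P_R3 + P_R4 = 0.02593 W

Final answers:
1. V_1 = 0.2265 V
2. I_R1 = 0.001081 A
3. P_R4 = 1.469e-05 W
4. P_total = 0.02593 W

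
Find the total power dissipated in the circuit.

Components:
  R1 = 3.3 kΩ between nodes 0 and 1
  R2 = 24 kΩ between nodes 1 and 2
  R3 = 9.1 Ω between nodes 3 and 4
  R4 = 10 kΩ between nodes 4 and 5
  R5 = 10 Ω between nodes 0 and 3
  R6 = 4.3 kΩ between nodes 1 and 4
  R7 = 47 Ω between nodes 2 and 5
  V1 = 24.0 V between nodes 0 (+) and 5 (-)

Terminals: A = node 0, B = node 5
Nodal analysis, taking node 5 as the 0 V reference.
Source V1 fixes V_0 = 24 V.
KCL at each unknown node (sum of currents leaving = 0; resistances in Ω):
  Node 1: (V_1 - 24)/3300 + (V_1 - V_2)/24000 + (V_1 - V_4)/4300 = 0
  Node 2: (V_2 - V_1)/24000 + (V_2 - 0)/47 = 0
  Node 3: (V_3 - V_4)/9.1 + (V_3 - 24)/10 = 0
  Node 4: (V_4 - V_3)/9.1 + (V_4 - 0)/10000 + (V_4 - V_1)/4300 = 0
Collecting terms (coefficients in siemens):
  0.0005773·V_1 - 0.00004167·V_2 - 0.0002326·V_4 = 0.007273
  0.02132·V_2 - 0.00004167·V_1 = 0
  0.2099·V_3 - 0.1099·V_4 = 2.4
  0.1102·V_4 - 0.0002326·V_1 - 0.1099·V_3 = 0
Solving these 4 simultaneous equations (Gaussian elimination) gives:
  V_1 = 22.25 V, V_2 = 0.04349 V, V_3 = 23.97 V, V_4 = 23.95 V
Power in each resistor, P = (ΔV)²/R:
  P_R1 = (24 - 22.25)²/3300 = 0.0009287 W
  P_R2 = (22.25 - 0.04349)²/24000 = 0.02055 W
  P_R3 = (23.97 - 23.95)²/9.1 = 0.00007081 W
  P_R4 = (23.95 - 0)²/10000 = 0.05734 W
  P_R5 = (24 - 23.97)²/10 = 0.00007781 W
  P_R6 = (22.25 - 23.95)²/4300 = 0.00067 W
  P_R7 = (0.04349 - 0)²/47 = 0.00004024 W
P_total = P_R1 + P_R2 + P_R3 + P_R4 + P_R5 + P_R6 + P_R7 = 0.07968 W

Final answer: 0.07968 W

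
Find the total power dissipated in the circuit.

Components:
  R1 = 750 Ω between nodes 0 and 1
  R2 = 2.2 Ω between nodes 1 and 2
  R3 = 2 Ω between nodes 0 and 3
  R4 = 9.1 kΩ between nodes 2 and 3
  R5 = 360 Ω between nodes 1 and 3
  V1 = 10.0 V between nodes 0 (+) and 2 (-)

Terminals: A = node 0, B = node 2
Nodal analysis, taking node 2 as the 0 V reference.
Source V1 fixes V_0 = 10 V.
KCL at each unknown node (sum of currents leaving = 0; resistances in Ω):
  Node 1: (V_1 - 10)/750 + (V_1 - 0)/2.2 + (V_1 - V_3)/360 = 0
  Node 3: (V_3 - 10)/2 + (V_3 - 0)/9100 + (V_3 - V_1)/360 = 0
Collecting terms (coefficients in siemens):
  0.4587·V_1 - 0.002778·V_3 = 0.01333
  0.5029·V_3 - 0.002778·V_1 = 5
Determinant D = (0.4587)(0.5029) - (-0.002778)(-0.002778) = 0.2306
V_1 = [(0.01333)(0.5029) - (-0.002778)(5)]/D = 0.08929 V
V_3 = [(0.4587)(5) - (0.01333)(-0.002778)]/D = 9.943 V
Power in each resistor, P = (ΔV)²/R:
  P_R1 = (10 - 0.08929)²/750 = 0.131 W
  P_R2 = (0.08929 - 0)²/2.2 = 0.003624 W
  P_R3 = (10 - 9.943)²/2 = 0.00162 W
  P_R4 = (0 - 9.943)²/9100 = 0.01086 W
  P_R5 = (0.08929 - 9.943)²/360 = 0.2697 W
P_total = P_R1 + P_R2 + P_R3 + P_R4 + P_R5 = 0.4168 W

Final answer: 0.4168 W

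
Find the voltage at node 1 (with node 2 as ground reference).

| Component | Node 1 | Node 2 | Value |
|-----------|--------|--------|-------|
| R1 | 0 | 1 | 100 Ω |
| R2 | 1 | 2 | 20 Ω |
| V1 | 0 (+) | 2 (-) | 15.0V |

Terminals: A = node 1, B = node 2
Nodal analysis, taking node 2 as the 0 V reference.
Source V1 fixes V_0 = 15 V.
KCL at each unknown node (sum of currents leaving = 0; resistances in Ω):
  Node 1: (V_1 - 15)/100 + (V_1 - 0)/20 = 0
Collecting terms: 0.06 × V_1 = 0.15  =>  V_1 = 2.5 V
The requested potential is V_1 = 2.5 V.

Final answer: V_1 = 2.5 V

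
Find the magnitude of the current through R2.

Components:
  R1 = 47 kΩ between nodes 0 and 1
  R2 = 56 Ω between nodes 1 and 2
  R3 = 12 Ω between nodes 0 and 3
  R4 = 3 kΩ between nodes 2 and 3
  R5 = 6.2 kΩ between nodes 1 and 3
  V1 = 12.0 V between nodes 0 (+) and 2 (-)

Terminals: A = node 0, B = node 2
Nodal analysis, taking node 2 as the 0 V reference.
Source V1 fixes V_0 = 12 V.
KCL at each unknown node (sum of currents leaving = 0; resistances in Ω):
  Node 1: (V_1 - 12)/47000 + (V_1 - 0)/56 + (V_1 - V_3)/6200 = 0
  Node 3: (V_3 - 12)/12 + (V_3 - 0)/3000 + (V_3 - V_1)/6200 = 0
Collecting terms (coefficients in siemens):
  0.01804·V_1 - 0.0001613·V_3 = 0.0002553
  0.08383·V_3 - 0.0001613·V_1 = 1
Determinant D = (0.01804)(0.08383) - (-0.0001613)(-0.0001613) = 0.001512
V_1 = [(0.0002553)(0.08383) - (-0.0001613)(1)]/D = 0.1208 V
V_3 = [(0.01804)(1) - (0.0002553)(-0.0001613)]/D = 11.93 V
I_R2 = (V_1 - V_2)/R2 = (0.1208 - 0)/56 = 0.002157 A
|I_R2| = 0.002157 A

Final answer: |I_R2| = 0.002157 A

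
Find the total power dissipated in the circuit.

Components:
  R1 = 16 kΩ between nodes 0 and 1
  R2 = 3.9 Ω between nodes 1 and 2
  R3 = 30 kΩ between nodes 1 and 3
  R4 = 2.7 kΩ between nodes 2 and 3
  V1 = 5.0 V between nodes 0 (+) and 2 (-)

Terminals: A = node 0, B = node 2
Nodal analysis, taking node 2 as the 0 V reference.
Source V1 fixes V_0 = 5 V.
KCL at each unknown node (sum of currents leaving = 0; resistances in Ω):
  Node 1: (V_1 - 5)/16000 + (V_1 - 0)/3.9 + (V_1 - V_3)/30000 = 0
  Node 3: (V_3 - V_1)/30000 + (V_3 - 0)/2700 = 0
Collecting terms (coefficients in siemens):
  0.2565·V_1 - 0.00003333·V_3 = 0.0003125
  0.0004037·V_3 - 0.00003333·V_1 = 0
Determinant D = (0.2565)(0.0004037) - (-0.00003333)(-0.00003333) = 0.0001036
V_1 = [(0.0003125)(0.0004037) - (-0.00003333)(0)]/D = 0.001218 V
V_3 = [(0.2565)(0) - (0.0003125)(-0.00003333)]/D = 0.0001006 V
Power in each resistor, P = (ΔV)²/R:
  P_R1 = (5 - 0.001218)²/16000 = 0.001562 W
  P_R2 = (0.001218 - 0)²/3.9 = 0.0000003806 W
  P_R3 = (0.001218 - 0.0001006)²/30000 = 0.00000000004164 W
  P_R4 = (0 - 0.0001006)²/2700 = 0.000000000003748 W
P_total = P_R1 + P_R2 + P_R3 + P_R4 = 0.001562 W

Final answer: 0.001562 W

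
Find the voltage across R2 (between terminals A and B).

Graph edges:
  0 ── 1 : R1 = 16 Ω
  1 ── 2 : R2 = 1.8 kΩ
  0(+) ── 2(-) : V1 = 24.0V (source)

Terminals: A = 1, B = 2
R1 and R2 are in series across V1 (node 0 → node 1 → node 2), and the output A–B is taken across R2, so this is a voltage divider.
Series current: I = V1/(R1 + R2) = 24/(16 + 1800) = 24/1816 = 0.01322 A
V_R2 = I × R2 = V1 × R2/(R1 + R2) = 24 × 1800/1816 = 23.79 V

Final answer: 23.79 V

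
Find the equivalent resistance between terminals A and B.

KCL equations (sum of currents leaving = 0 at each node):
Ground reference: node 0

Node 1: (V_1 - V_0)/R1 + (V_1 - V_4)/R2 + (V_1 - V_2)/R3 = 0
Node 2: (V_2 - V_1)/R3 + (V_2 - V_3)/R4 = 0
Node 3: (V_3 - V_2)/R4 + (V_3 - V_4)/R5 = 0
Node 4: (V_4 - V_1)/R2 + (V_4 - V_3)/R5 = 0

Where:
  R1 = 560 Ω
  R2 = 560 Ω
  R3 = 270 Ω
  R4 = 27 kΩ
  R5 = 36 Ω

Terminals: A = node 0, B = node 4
Reduce the network between node 0 (A) and node 4 (B) by series/parallel combination:
  Rs1 = R3 + R4 (series, joined only at node 2) = 270 + 27000 = 27270 Ω
  Rs2 = R5 + Rs1 (series, joined only at node 3) = 36 + 27270 = 27310 Ω
  Rp1 = R2 ‖ Rs2 (parallel, both between nodes 1 and 4) = 1/(1/560 + 1/27310) = 548.7 Ω
  Rs3 = R1 + Rp1 (series, joined only at node 1) = 560 + 548.7 = 1109 Ω
R_eq = 1.109 kΩ

Final answer: 1.109 kΩ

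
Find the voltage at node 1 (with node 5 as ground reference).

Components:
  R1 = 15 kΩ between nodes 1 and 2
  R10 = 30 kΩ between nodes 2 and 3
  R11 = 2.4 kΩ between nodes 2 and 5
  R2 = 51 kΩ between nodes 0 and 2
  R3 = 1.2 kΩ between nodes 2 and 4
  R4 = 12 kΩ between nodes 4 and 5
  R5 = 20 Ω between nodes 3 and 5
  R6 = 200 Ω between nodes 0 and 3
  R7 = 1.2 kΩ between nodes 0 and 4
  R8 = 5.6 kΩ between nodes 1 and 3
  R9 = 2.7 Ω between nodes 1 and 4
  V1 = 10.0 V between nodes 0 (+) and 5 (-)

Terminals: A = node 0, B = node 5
Nodal analysis, taking node 5 as the 0 V reference.
Source V1 fixes V_0 = 10 V.
KCL at each unknown node (sum of currents leaving = 0; resistances in Ω):
  Node 1: (V_1 - V_2)/15000 + (V_1 - V_3)/5600 + (V_1 - V_4)/2.7 = 0
  Node 2: (V_2 - V_1)/15000 + (V_2 - 10)/51000 + (V_2 - V_4)/1200 + (V_2 - V_3)/30000 + (V_2 - 0)/2400 = 0
  Node 3: (V_3 - 0)/20 + (V_3 - 10)/200 + (V_3 - V_1)/5600 + (V_3 - V_2)/30000 = 0
  Node 4: (V_4 - V_2)/1200 + (V_4 - 0)/12000 + (V_4 - 10)/1200 + (V_4 - V_1)/2.7 = 0
Collecting terms (coefficients in siemens):
  0.3706·V_1 - 0.00006667·V_2 - 0.0001786·V_3 - 0.3704·V_4 = 0
  0.00137·V_2 - 0.00006667·V_1 - 0.00003333·V_3 - 0.0008333·V_4 = 0.0001961
  0.05521·V_3 - 0.0001786·V_1 - 0.00003333·V_2 = 0.05
  0.3721·V_4 - 0.3704·V_1 - 0.0008333·V_2 = 0.008333
Solving these 4 simultaneous equations (Gaussian elimination) gives:
  V_1 = 6.158 V, V_2 = 4.214 V, V_3 = 0.9281 V, V_4 = 6.161 V
The requested potential is V_1 = 6.158 V.

Final answer: V_1 = 6.158 V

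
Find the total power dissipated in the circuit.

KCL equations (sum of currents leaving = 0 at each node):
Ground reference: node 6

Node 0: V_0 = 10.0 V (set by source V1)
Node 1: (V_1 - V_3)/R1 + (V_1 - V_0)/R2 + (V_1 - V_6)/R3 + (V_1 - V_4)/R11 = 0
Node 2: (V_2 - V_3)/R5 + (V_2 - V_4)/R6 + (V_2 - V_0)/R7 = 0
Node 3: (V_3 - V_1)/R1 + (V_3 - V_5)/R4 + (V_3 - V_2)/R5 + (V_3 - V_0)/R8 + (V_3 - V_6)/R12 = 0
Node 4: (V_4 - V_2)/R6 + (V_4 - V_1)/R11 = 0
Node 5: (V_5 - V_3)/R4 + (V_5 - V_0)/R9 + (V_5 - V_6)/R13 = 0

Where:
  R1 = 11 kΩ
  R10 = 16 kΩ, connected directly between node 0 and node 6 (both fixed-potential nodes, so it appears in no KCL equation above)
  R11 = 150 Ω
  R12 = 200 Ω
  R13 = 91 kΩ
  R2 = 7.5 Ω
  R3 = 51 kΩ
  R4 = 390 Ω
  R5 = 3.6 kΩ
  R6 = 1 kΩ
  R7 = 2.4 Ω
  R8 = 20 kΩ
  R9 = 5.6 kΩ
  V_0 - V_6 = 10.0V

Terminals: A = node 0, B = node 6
Nodal analysis, taking node 6 as the 0 V reference.
Source V1 fixes V_0 = 10 V.
KCL at each unknown node (sum of currents leaving = 0; resistances in Ω):
  Node 1: (V_1 - V_3)/11000 + (V_1 - 10)/7.5 + (V_1 - 0)/51000 + (V_1 - V_4)/150 = 0
  Node 2: (V_2 - V_3)/3600 + (V_2 - V_4)/1000 + (V_2 - 10)/2.4 = 0
  Node 3: (V_3 - V_1)/11000 + (V_3 - V_5)/390 + (V_3 - V_2)/3600 + (V_3 - 10)/20000 + (V_3 - 0)/200 = 0
  Node 4: (V_4 - V_2)/1000 + (V_4 - V_1)/150 = 0
  Node 5: (V_5 - V_3)/390 + (V_5 - 10)/5600 + (V_5 - 0)/91000 = 0
Collecting terms (coefficients in siemens):
  0.1401·V_1 - 0.00009091·V_3 - 0.006667·V_4 = 1.333
  0.4179·V_2 - 0.0002778·V_3 - 0.001·V_4 = 4.167
  0.007983·V_3 - 0.00009091·V_1 - 0.0002778·V_2 - 0.002564·V_5 = 0.0005
  0.007667·V_4 - 0.006667·V_1 - 0.001·V_2 = 0
  0.002754·V_5 - 0.002564·V_3 = 0.001786
Solving these 5 simultaneous equations (Gaussian elimination) gives:
  V_1 = 9.992 V, V_2 = 9.994 V, V_3 = 1.045 V, V_4 = 9.993 V
  V_5 = 1.622 V
Power in each resistor, P = (ΔV)²/R:
  P_R1 = (9.992 - 1.045)²/11000 = 0.007278 W
  P_R2 = (10 - 9.992)²/7.5 = 0.00000762 W
  P_R3 = (9.992 - 0)²/51000 = 0.001958 W
  P_R4 = (1.045 - 1.622)²/390 = 0.0008523 W
  P_R5 = (9.994 - 1.045)²/3600 = 0.02225 W
  P_R6 = (9.994 - 9.993)²/1000 = 0.000000001912 W
  P_R7 = (10 - 9.994)²/2.4 = 0.00001485 W
  P_R8 = (10 - 1.045)²/20000 = 0.00401 W
  P_R9 = (10 - 1.622)²/5600 = 0.01254 W
  P_R10 = (10 - 0)²/16000 = 0.00625 W
  P_R11 = (9.992 - 9.993)²/150 = 0.0000000002868 W
  P_R12 = (1.045 - 0)²/200 = 0.005461 W
  P_R13 = (1.622 - 0)²/91000 = 0.0000289 W
P_total = P_R1 + P_R2 + P_R3 + P_R4 + P_R5 + P_R6 + P_R7 + P_R8 + P_R9 + P_R10 + P_R11 + P_R12 + P_R13 = 0.06064 W

Final answer: 0.06064 W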